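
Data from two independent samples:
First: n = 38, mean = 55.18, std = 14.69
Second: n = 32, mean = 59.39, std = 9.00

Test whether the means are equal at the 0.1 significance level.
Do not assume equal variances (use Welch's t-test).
Welch's two-sample t-test:
H₀: μ₁ = μ₂
H₁: μ₁ ≠ μ₂
s₁²/n₁ = 14.69²/38 = 5.6788,  s₂²/n₂ = 9.00²/32 = 2.5312
SE = √(s₁²/n₁ + s₂²/n₂) = √(5.6788 + 2.5312) = 2.8653
df (Welch-Satterthwaite) = (s₁²/n₁ + s₂²/n₂)² / [(s₁²/n₁)²/(n₁-1) + (s₂²/n₂)²/(n₂-1)] ≈ 62.51
t = (x̄₁ - x̄₂) / SE = (55.18 - 59.39) / 2.8653 = -4.21 / 2.8653 = -1.469
p-value = 0.1468

Since p-value > α = 0.1, we fail to reject H₀.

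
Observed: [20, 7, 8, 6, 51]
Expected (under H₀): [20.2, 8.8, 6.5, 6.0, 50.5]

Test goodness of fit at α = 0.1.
Chi-square goodness of fit test:
H₀: observed counts match expected distribution
H₁: observed counts differ from expected distribution
df = k - 1 = 4
χ² = Σ(O - E)²/E
   = (20 - 20.2)²/20.2 + (7 - 8.8)²/8.8 + (8 - 6.5)²/6.5 + (6 - 6.0)²/6.0 + (51 - 50.5)²/50.5
   = 0.002 + 0.368 + 0.346 + 0.000 + 0.005
   = 0.72
p-value = 0.9487

Since p-value > α = 0.1, we fail to reject H₀.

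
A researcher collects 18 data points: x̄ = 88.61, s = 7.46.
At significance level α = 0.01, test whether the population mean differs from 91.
One-sample t-test:
H₀: μ = 91
H₁: μ ≠ 91
df = n - 1 = 17
t = (x̄ - μ₀) / (s/√n) = (88.61 - 91) / (7.46/√18) = -1.359
p-value = 0.1918

Since p-value > α = 0.01, we fail to reject H₀.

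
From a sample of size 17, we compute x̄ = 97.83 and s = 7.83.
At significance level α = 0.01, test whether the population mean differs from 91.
One-sample t-test:
H₀: μ = 91
H₁: μ ≠ 91
df = n - 1 = 16
t = (x̄ - μ₀) / (s/√n) = (97.83 - 91) / (7.83/√17) = 3.597
p-value = 0.0024

Since p-value < α = 0.01, we reject H₀.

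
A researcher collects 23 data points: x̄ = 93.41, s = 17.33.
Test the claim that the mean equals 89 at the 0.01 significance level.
One-sample t-test:
H₀: μ = 89
H₁: μ ≠ 89
df = n - 1 = 22
t = (x̄ - μ₀) / (s/√n) = (93.41 - 89) / (17.33/√23) = 1.220
p-value = 0.2352

Since p-value > α = 0.01, we fail to reject H₀.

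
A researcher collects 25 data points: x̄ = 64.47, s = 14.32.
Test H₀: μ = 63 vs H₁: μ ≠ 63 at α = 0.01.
One-sample t-test:
H₀: μ = 63
H₁: μ ≠ 63
df = n - 1 = 24
t = (x̄ - μ₀) / (s/√n) = (64.47 - 63) / (14.32/√25) = 0.513
p-value = 0.6125

Since p-value > α = 0.01, we fail to reject H₀.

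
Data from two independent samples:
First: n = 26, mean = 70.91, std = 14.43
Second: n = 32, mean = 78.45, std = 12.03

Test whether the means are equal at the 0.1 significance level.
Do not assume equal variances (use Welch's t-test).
Welch's two-sample t-test:
H₀: μ₁ = μ₂
H₁: μ₁ ≠ μ₂
s₁²/n₁ = 14.43²/26 = 8.0086,  s₂²/n₂ = 12.03²/32 = 4.5225
SE = √(s₁²/n₁ + s₂²/n₂) = √(8.0086 + 4.5225) = 3.5399
df (Welch-Satterthwaite) = (s₁²/n₁ + s₂²/n₂)² / [(s₁²/n₁)²/(n₁-1) + (s₂²/n₂)²/(n₂-1)] ≈ 48.69
t = (x̄₁ - x̄₂) / SE = (70.91 - 78.45) / 3.5399 = -7.54 / 3.5399 = -2.130
p-value = 0.0383

Since p-value < α = 0.1, we reject H₀.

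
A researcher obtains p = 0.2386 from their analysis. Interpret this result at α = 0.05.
Since p = 0.2386 > α = 0.05, fail to reject H₀.
There is insufficient evidence to reject the null hypothesis; the result is not statistically significant at the 0.05 level.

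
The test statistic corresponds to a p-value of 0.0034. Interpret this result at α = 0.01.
Since p = 0.0034 < α = 0.01, reject H₀.
There is sufficient evidence to reject the null hypothesis; the result is statistically significant at the 0.01 level.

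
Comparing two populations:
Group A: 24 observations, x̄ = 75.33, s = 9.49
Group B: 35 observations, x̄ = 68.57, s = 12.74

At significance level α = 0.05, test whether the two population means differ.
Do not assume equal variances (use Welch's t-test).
Welch's two-sample t-test:
H₀: μ₁ = μ₂
H₁: μ₁ ≠ μ₂
s₁²/n₁ = 9.49²/24 = 3.7525,  s₂²/n₂ = 12.74²/35 = 4.6374
SE = √(s₁²/n₁ + s₂²/n₂) = √(3.7525 + 4.6374) = 2.8965
df (Welch-Satterthwaite) = (s₁²/n₁ + s₂²/n₂)² / [(s₁²/n₁)²/(n₁-1) + (s₂²/n₂)²/(n₂-1)] ≈ 56.55
t = (x̄₁ - x̄₂) / SE = (75.33 - 68.57) / 2.8965 = 6.76 / 2.8965 = 2.334
p-value = 0.0232

Since p-value < α = 0.05, we reject H₀.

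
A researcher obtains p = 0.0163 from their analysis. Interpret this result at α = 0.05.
Since p = 0.0163 < α = 0.05, reject H₀.
There is sufficient evidence to reject the null hypothesis; the result is statistically significant at the 0.05 level.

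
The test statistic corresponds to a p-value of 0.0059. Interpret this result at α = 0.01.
Since p = 0.0059 < α = 0.01, reject H₀.
There is sufficient evidence to reject the null hypothesis; the result is statistically significant at the 0.01 level.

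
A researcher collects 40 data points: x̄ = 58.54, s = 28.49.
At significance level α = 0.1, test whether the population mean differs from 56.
One-sample t-test:
H₀: μ = 56
H₁: μ ≠ 56
df = n - 1 = 39
t = (x̄ - μ₀) / (s/√n) = (58.54 - 56) / (28.49/√40) = 0.564
p-value = 0.5761

Since p-value > α = 0.1, we fail to reject H₀.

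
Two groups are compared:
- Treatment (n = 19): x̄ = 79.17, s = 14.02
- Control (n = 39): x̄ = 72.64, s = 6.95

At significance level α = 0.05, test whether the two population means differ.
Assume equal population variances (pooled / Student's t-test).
Student's two-sample t-test (equal variances):
H₀: μ₁ = μ₂
H₁: μ₁ ≠ μ₂
df = n₁ + n₂ - 2 = 56
Pooled variance s_p² = [(n₁-1)s₁² + (n₂-1)s₂²] / (n₁ + n₂ - 2) = [(18)(14.02²) + (38)(6.95²)] / 56 = 95.9568
SE = √(s_p²(1/n₁ + 1/n₂)) = √(95.9568 × (1/19 + 1/39)) = 2.7406
t = (x̄₁ - x̄₂) / SE = (79.17 - 72.64) / 2.7406 = 6.53 / 2.7406 = 2.383
p-value = 0.0206

Since p-value < α = 0.05, we reject H₀.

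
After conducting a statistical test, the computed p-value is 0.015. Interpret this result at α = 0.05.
Since p = 0.015 < α = 0.05, reject H₀.
There is sufficient evidence to reject the null hypothesis; the result is statistically significant at the 0.05 level.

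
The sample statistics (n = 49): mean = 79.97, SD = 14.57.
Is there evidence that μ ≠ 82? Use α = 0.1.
One-sample t-test:
H₀: μ = 82
H₁: μ ≠ 82
df = n - 1 = 48
t = (x̄ - μ₀) / (s/√n) = (79.97 - 82) / (14.57/√49) = -0.975
p-value = 0.3343

Since p-value > α = 0.1, we fail to reject H₀.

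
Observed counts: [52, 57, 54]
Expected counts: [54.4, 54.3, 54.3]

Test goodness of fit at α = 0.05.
Chi-square goodness of fit test:
H₀: observed counts match expected distribution
H₁: observed counts differ from expected distribution
df = k - 1 = 2
χ² = Σ(O - E)²/E
   = (52 - 54.4)²/54.4 + (57 - 54.3)²/54.3 + (54 - 54.3)²/54.3
   = 0.106 + 0.134 + 0.002
   = 0.24
p-value = 0.8861

Since p-value > α = 0.05, we fail to reject H₀.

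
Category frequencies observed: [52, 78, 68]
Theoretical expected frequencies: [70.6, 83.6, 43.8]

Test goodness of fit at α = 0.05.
Chi-square goodness of fit test:
H₀: observed counts match expected distribution
H₁: observed counts differ from expected distribution
df = k - 1 = 2
χ² = Σ(O - E)²/E
   = (52 - 70.6)²/70.6 + (78 - 83.6)²/83.6 + (68 - 43.8)²/43.8
   = 4.900 + 0.375 + 13.371
   = 18.65
p-value = 0.0001

Since p-value < α = 0.05, we reject H₀.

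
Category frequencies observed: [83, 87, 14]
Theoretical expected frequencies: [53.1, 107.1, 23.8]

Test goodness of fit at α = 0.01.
Chi-square goodness of fit test:
H₀: observed counts match expected distribution
H₁: observed counts differ from expected distribution
df = k - 1 = 2
χ² = Σ(O - E)²/E
   = (83 - 53.1)²/53.1 + (87 - 107.1)²/107.1 + (14 - 23.8)²/23.8
   = 16.836 + 3.772 + 4.035
   = 24.64
p-value < 0.0001

Since p-value < α = 0.01, we reject H₀.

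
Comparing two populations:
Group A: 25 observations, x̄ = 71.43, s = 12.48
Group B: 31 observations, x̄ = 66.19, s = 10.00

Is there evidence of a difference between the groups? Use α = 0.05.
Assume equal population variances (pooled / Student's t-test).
Student's two-sample t-test (equal variances):
H₀: μ₁ = μ₂
H₁: μ₁ ≠ μ₂
df = n₁ + n₂ - 2 = 54
Pooled variance s_p² = [(n₁-1)s₁² + (n₂-1)s₂²] / (n₁ + n₂ - 2) = [(24)(12.48²) + (30)(10.00²)] / 54 = 124.7780
SE = √(s_p²(1/n₁ + 1/n₂)) = √(124.7780 × (1/25 + 1/31)) = 3.0027
t = (x̄₁ - x̄₂) / SE = (71.43 - 66.19) / 3.0027 = 5.24 / 3.0027 = 1.745
p-value = 0.0867

Since p-value > α = 0.05, we fail to reject H₀.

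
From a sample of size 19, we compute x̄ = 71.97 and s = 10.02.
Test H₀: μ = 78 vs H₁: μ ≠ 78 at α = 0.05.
One-sample t-test:
H₀: μ = 78
H₁: μ ≠ 78
df = n - 1 = 18
t = (x̄ - μ₀) / (s/√n) = (71.97 - 78) / (10.02/√19) = -2.623
p-value = 0.0172

Since p-value < α = 0.05, we reject H₀.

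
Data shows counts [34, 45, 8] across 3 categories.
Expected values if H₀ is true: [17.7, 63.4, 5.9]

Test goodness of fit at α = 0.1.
Chi-square goodness of fit test:
H₀: observed counts match expected distribution
H₁: observed counts differ from expected distribution
df = k - 1 = 2
χ² = Σ(O - E)²/E
   = (34 - 17.7)²/17.7 + (45 - 63.4)²/63.4 + (8 - 5.9)²/5.9
   = 15.011 + 5.340 + 0.747
   = 21.10
p-value < 0.0001

Since p-value < α = 0.1, we reject H₀.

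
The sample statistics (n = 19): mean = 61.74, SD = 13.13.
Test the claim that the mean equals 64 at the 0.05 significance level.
One-sample t-test:
H₀: μ = 64
H₁: μ ≠ 64
df = n - 1 = 18
t = (x̄ - μ₀) / (s/√n) = (61.74 - 64) / (13.13/√19) = -0.750
p-value = 0.4628

Since p-value > α = 0.05, we fail to reject H₀.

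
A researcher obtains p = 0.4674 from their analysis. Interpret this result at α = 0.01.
Since p = 0.4674 > α = 0.01, fail to reject H₀.
There is insufficient evidence to reject the null hypothesis; the result is not statistically significant at the 0.01 level.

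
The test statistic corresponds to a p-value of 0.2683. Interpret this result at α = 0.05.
Since p = 0.2683 > α = 0.05, fail to reject H₀.
There is insufficient evidence to reject the null hypothesis; the result is not statistically significant at the 0.05 level.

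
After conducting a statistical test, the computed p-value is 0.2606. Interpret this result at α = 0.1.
Since p = 0.2606 > α = 0.1, fail to reject H₀.
There is insufficient evidence to reject the null hypothesis; the result is not statistically significant at the 0.1 level.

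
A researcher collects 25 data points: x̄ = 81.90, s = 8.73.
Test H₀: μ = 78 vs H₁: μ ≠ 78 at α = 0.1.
One-sample t-test:
H₀: μ = 78
H₁: μ ≠ 78
df = n - 1 = 24
t = (x̄ - μ₀) / (s/√n) = (81.90 - 78) / (8.73/√25) = 2.234
p-value = 0.0351

Since p-value < α = 0.1, we reject H₀.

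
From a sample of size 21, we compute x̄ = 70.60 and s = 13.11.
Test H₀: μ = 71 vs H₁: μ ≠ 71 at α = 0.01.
One-sample t-test:
H₀: μ = 71
H₁: μ ≠ 71
df = n - 1 = 20
t = (x̄ - μ₀) / (s/√n) = (70.60 - 71) / (13.11/√21) = -0.140
p-value = 0.8902

Since p-value > α = 0.01, we fail to reject H₀.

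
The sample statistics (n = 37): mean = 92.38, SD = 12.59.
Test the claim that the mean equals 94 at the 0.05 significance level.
One-sample t-test:
H₀: μ = 94
H₁: μ ≠ 94
df = n - 1 = 36
t = (x̄ - μ₀) / (s/√n) = (92.38 - 94) / (12.59/√37) = -0.783
p-value = 0.4389

Since p-value > α = 0.05, we fail to reject H₀.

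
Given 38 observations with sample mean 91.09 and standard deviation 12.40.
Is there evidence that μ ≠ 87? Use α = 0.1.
One-sample t-test:
H₀: μ = 87
H₁: μ ≠ 87
df = n - 1 = 37
t = (x̄ - μ₀) / (s/√n) = (91.09 - 87) / (12.40/√38) = 2.033
p-value = 0.0492

Since p-value < α = 0.1, we reject H₀.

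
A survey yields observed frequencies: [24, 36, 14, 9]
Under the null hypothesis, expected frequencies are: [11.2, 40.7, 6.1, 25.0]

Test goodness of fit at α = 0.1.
Chi-square goodness of fit test:
H₀: observed counts match expected distribution
H₁: observed counts differ from expected distribution
df = k - 1 = 3
χ² = Σ(O - E)²/E
   = (24 - 11.2)²/11.2 + (36 - 40.7)²/40.7 + (14 - 6.1)²/6.1 + (9 - 25.0)²/25.0
   = 14.629 + 0.543 + 10.231 + 10.240
   = 35.64
p-value < 0.0001

Since p-value < α = 0.1, we reject H₀.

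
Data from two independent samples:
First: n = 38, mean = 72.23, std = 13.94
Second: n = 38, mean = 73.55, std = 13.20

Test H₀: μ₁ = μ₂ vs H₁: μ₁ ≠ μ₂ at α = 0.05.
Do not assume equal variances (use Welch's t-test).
Welch's two-sample t-test:
H₀: μ₁ = μ₂
H₁: μ₁ ≠ μ₂
s₁²/n₁ = 13.94²/38 = 5.1138,  s₂²/n₂ = 13.20²/38 = 4.5853
SE = √(s₁²/n₁ + s₂²/n₂) = √(5.1138 + 4.5853) = 3.1143
df (Welch-Satterthwaite) = (s₁²/n₁ + s₂²/n₂)² / [(s₁²/n₁)²/(n₁-1) + (s₂²/n₂)²/(n₂-1)] ≈ 73.78
t = (x̄₁ - x̄₂) / SE = (72.23 - 73.55) / 3.1143 = -1.32 / 3.1143 = -0.424
p-value = 0.6729

Since p-value > α = 0.05, we fail to reject H₀.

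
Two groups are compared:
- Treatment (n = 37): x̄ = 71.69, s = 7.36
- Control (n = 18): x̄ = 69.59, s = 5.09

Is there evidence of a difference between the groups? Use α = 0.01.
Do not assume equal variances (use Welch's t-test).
Welch's two-sample t-test:
H₀: μ₁ = μ₂
H₁: μ₁ ≠ μ₂
s₁²/n₁ = 7.36²/37 = 1.4640,  s₂²/n₂ = 5.09²/18 = 1.4393
SE = √(s₁²/n₁ + s₂²/n₂) = √(1.4640 + 1.4393) = 1.7039
df (Welch-Satterthwaite) = (s₁²/n₁ + s₂²/n₂)² / [(s₁²/n₁)²/(n₁-1) + (s₂²/n₂)²/(n₂-1)] ≈ 46.47
t = (x̄₁ - x̄₂) / SE = (71.69 - 69.59) / 1.7039 = 2.10 / 1.7039 = 1.232
p-value = 0.2240

Since p-value > α = 0.01, we fail to reject H₀.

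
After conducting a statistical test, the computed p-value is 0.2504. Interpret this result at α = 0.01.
Since p = 0.2504 > α = 0.01, fail to reject H₀.
There is insufficient evidence to reject the null hypothesis; the result is not statistically significant at the 0.01 level.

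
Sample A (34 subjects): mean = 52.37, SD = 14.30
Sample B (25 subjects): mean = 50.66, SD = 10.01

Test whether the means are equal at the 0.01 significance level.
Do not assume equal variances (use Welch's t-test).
Welch's two-sample t-test:
H₀: μ₁ = μ₂
H₁: μ₁ ≠ μ₂
s₁²/n₁ = 14.30²/34 = 6.0144,  s₂²/n₂ = 10.01²/25 = 4.0080
SE = √(s₁²/n₁ + s₂²/n₂) = √(6.0144 + 4.0080) = 3.1658
df (Welch-Satterthwaite) = (s₁²/n₁ + s₂²/n₂)² / [(s₁²/n₁)²/(n₁-1) + (s₂²/n₂)²/(n₂-1)] ≈ 56.90
t = (x̄₁ - x̄₂) / SE = (52.37 - 50.66) / 3.1658 = 1.71 / 3.1658 = 0.540
p-value = 0.5912

Since p-value > α = 0.01, we fail to reject H₀.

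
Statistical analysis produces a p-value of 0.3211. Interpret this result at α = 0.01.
Since p = 0.3211 > α = 0.01, fail to reject H₀.
There is insufficient evidence to reject the null hypothesis; the result is not statistically significant at the 0.01 level.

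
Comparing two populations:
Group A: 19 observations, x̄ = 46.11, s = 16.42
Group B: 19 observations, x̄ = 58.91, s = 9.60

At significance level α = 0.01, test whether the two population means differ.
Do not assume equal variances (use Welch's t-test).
Welch's two-sample t-test:
H₀: μ₁ = μ₂
H₁: μ₁ ≠ μ₂
s₁²/n₁ = 16.42²/19 = 14.1903,  s₂²/n₂ = 9.60²/19 = 4.8505
SE = √(s₁²/n₁ + s₂²/n₂) = √(14.1903 + 4.8505) = 4.3636
df (Welch-Satterthwaite) = (s₁²/n₁ + s₂²/n₂)² / [(s₁²/n₁)²/(n₁-1) + (s₂²/n₂)²/(n₂-1)] ≈ 29.02
t = (x̄₁ - x̄₂) / SE = (46.11 - 58.91) / 4.3636 = -12.80 / 4.3636 = -2.933
p-value = 0.0065

Since p-value < α = 0.01, we reject H₀.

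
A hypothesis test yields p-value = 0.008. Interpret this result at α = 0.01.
Since p = 0.008 < α = 0.01, reject H₀.
There is sufficient evidence to reject the null hypothesis; the result is statistically significant at the 0.01 level.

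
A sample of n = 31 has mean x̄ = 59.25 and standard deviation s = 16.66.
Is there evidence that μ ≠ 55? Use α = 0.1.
One-sample t-test:
H₀: μ = 55
H₁: μ ≠ 55
df = n - 1 = 30
t = (x̄ - μ₀) / (s/√n) = (59.25 - 55) / (16.66/√31) = 1.420
p-value = 0.1658

Since p-value > α = 0.1, we fail to reject H₀.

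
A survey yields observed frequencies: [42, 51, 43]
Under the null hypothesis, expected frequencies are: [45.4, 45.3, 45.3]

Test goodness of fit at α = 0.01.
Chi-square goodness of fit test:
H₀: observed counts match expected distribution
H₁: observed counts differ from expected distribution
df = k - 1 = 2
χ² = Σ(O - E)²/E
   = (42 - 45.4)²/45.4 + (51 - 45.3)²/45.3 + (43 - 45.3)²/45.3
   = 0.255 + 0.717 + 0.117
   = 1.09
p-value = 0.5802

Since p-value > α = 0.01, we fail to reject H₀.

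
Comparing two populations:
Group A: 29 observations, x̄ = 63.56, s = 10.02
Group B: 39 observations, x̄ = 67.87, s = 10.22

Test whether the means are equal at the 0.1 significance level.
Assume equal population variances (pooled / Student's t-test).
Student's two-sample t-test (equal variances):
H₀: μ₁ = μ₂
H₁: μ₁ ≠ μ₂
df = n₁ + n₂ - 2 = 66
Pooled variance s_p² = [(n₁-1)s₁² + (n₂-1)s₂²] / (n₁ + n₂ - 2) = [(28)(10.02²) + (38)(10.22²)] / 66 = 102.7311
SE = √(s_p²(1/n₁ + 1/n₂)) = √(102.7311 × (1/29 + 1/39)) = 2.4853
t = (x̄₁ - x̄₂) / SE = (63.56 - 67.87) / 2.4853 = -4.31 / 2.4853 = -1.734
p-value = 0.0875

Since p-value < α = 0.1, we reject H₀.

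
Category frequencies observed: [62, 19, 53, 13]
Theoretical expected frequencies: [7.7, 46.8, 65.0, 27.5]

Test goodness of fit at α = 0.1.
Chi-square goodness of fit test:
H₀: observed counts match expected distribution
H₁: observed counts differ from expected distribution
df = k - 1 = 3
χ² = Σ(O - E)²/E
   = (62 - 7.7)²/7.7 + (19 - 46.8)²/46.8 + (53 - 65.0)²/65.0 + (13 - 27.5)²/27.5
   = 382.921 + 16.514 + 2.215 + 7.645
   = 409.30
p-value < 0.0001

Since p-value < α = 0.1, we reject H₀.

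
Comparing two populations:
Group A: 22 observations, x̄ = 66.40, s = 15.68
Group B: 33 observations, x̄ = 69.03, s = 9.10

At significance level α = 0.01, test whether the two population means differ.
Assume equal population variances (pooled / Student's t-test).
Student's two-sample t-test (equal variances):
H₀: μ₁ = μ₂
H₁: μ₁ ≠ μ₂
df = n₁ + n₂ - 2 = 53
Pooled variance s_p² = [(n₁-1)s₁² + (n₂-1)s₂²] / (n₁ + n₂ - 2) = [(21)(15.68²) + (32)(9.10²)] / 53 = 147.4157
SE = √(s_p²(1/n₁ + 1/n₂)) = √(147.4157 × (1/22 + 1/33)) = 3.3418
t = (x̄₁ - x̄₂) / SE = (66.40 - 69.03) / 3.3418 = -2.63 / 3.3418 = -0.787
p-value = 0.4348

Since p-value > α = 0.01, we fail to reject H₀.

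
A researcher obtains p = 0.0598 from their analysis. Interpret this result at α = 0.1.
Since p = 0.0598 < α = 0.1, reject H₀.
There is sufficient evidence to reject the null hypothesis; the result is statistically significant at the 0.1 level.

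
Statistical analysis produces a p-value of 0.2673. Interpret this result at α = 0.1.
Since p = 0.2673 > α = 0.1, fail to reject H₀.
There is insufficient evidence to reject the null hypothesis; the result is not statistically significant at the 0.1 level.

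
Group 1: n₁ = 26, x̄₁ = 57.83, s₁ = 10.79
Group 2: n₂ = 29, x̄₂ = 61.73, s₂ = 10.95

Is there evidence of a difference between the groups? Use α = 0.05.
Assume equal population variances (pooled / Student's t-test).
Student's two-sample t-test (equal variances):
H₀: μ₁ = μ₂
H₁: μ₁ ≠ μ₂
df = n₁ + n₂ - 2 = 53
Pooled variance s_p² = [(n₁-1)s₁² + (n₂-1)s₂²] / (n₁ + n₂ - 2) = [(25)(10.79²) + (28)(10.95²)] / 53 = 118.2617
SE = √(s_p²(1/n₁ + 1/n₂)) = √(118.2617 × (1/26 + 1/29)) = 2.9371
t = (x̄₁ - x̄₂) / SE = (57.83 - 61.73) / 2.9371 = -3.90 / 2.9371 = -1.328
p-value = 0.1899

Since p-value > α = 0.05, we fail to reject H₀.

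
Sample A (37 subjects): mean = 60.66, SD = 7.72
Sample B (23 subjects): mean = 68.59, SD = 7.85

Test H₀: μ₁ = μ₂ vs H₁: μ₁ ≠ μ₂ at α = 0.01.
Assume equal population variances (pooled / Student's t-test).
Student's two-sample t-test (equal variances):
H₀: μ₁ = μ₂
H₁: μ₁ ≠ μ₂
df = n₁ + n₂ - 2 = 58
Pooled variance s_p² = [(n₁-1)s₁² + (n₂-1)s₂²] / (n₁ + n₂ - 2) = [(36)(7.72²) + (22)(7.85²)] / 58 = 60.3662
SE = √(s_p²(1/n₁ + 1/n₂)) = √(60.3662 × (1/37 + 1/23)) = 2.0630
t = (x̄₁ - x̄₂) / SE = (60.66 - 68.59) / 2.0630 = -7.93 / 2.0630 = -3.844
p-value = 0.0003

Since p-value < α = 0.01, we reject H₀.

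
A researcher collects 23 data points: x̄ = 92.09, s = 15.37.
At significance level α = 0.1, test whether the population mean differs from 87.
One-sample t-test:
H₀: μ = 87
H₁: μ ≠ 87
df = n - 1 = 22
t = (x̄ - μ₀) / (s/√n) = (92.09 - 87) / (15.37/√23) = 1.588
p-value = 0.1265

Since p-value > α = 0.1, we fail to reject H₀.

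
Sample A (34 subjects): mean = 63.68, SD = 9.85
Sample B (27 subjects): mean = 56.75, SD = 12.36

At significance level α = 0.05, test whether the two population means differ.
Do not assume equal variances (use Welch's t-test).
Welch's two-sample t-test:
H₀: μ₁ = μ₂
H₁: μ₁ ≠ μ₂
s₁²/n₁ = 9.85²/34 = 2.8536,  s₂²/n₂ = 12.36²/27 = 5.6581
SE = √(s₁²/n₁ + s₂²/n₂) = √(2.8536 + 5.6581) = 2.9175
df (Welch-Satterthwaite) = (s₁²/n₁ + s₂²/n₂)² / [(s₁²/n₁)²/(n₁-1) + (s₂²/n₂)²/(n₂-1)] ≈ 49.02
t = (x̄₁ - x̄₂) / SE = (63.68 - 56.75) / 2.9175 = 6.93 / 2.9175 = 2.375
p-value = 0.0215

Since p-value < α = 0.05, we reject H₀.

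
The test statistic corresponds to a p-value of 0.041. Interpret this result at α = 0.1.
Since p = 0.041 < α = 0.1, reject H₀.
There is sufficient evidence to reject the null hypothesis; the result is statistically significant at the 0.1 level.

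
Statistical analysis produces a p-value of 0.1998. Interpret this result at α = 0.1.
Since p = 0.1998 > α = 0.1, fail to reject H₀.
There is insufficient evidence to reject the null hypothesis; the result is not statistically significant at the 0.1 level.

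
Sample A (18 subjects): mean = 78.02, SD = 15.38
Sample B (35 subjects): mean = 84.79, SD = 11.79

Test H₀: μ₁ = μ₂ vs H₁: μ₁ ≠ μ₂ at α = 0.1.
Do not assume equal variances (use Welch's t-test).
Welch's two-sample t-test:
H₀: μ₁ = μ₂
H₁: μ₁ ≠ μ₂
s₁²/n₁ = 15.38²/18 = 13.1414,  s₂²/n₂ = 11.79²/35 = 3.9715
SE = √(s₁²/n₁ + s₂²/n₂) = √(13.1414 + 3.9715) = 4.1368
df (Welch-Satterthwaite) = (s₁²/n₁ + s₂²/n₂)² / [(s₁²/n₁)²/(n₁-1) + (s₂²/n₂)²/(n₂-1)] ≈ 27.57
t = (x̄₁ - x̄₂) / SE = (78.02 - 84.79) / 4.1368 = -6.77 / 4.1368 = -1.637
p-value = 0.1131

Since p-value > α = 0.1, we fail to reject H₀.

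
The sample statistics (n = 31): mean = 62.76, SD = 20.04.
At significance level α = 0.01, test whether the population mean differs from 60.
One-sample t-test:
H₀: μ = 60
H₁: μ ≠ 60
df = n - 1 = 30
t = (x̄ - μ₀) / (s/√n) = (62.76 - 60) / (20.04/√31) = 0.767
p-value = 0.4492

Since p-value > α = 0.01, we fail to reject H₀.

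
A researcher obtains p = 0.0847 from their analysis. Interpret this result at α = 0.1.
Since p = 0.0847 < α = 0.1, reject H₀.
There is sufficient evidence to reject the null hypothesis; the result is statistically significant at the 0.1 level.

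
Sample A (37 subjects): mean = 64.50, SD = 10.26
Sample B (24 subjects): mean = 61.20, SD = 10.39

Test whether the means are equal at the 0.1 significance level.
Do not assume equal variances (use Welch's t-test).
Welch's two-sample t-test:
H₀: μ₁ = μ₂
H₁: μ₁ ≠ μ₂
s₁²/n₁ = 10.26²/37 = 2.8451,  s₂²/n₂ = 10.39²/24 = 4.4980
SE = √(s₁²/n₁ + s₂²/n₂) = √(2.8451 + 4.4980) = 2.7098
df (Welch-Satterthwaite) = (s₁²/n₁ + s₂²/n₂)² / [(s₁²/n₁)²/(n₁-1) + (s₂²/n₂)²/(n₂-1)] ≈ 48.82
t = (x̄₁ - x̄₂) / SE = (64.50 - 61.20) / 2.7098 = 3.30 / 2.7098 = 1.218
p-value = 0.2292

Since p-value > α = 0.1, we fail to reject H₀.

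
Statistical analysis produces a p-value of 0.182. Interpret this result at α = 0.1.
Since p = 0.182 > α = 0.1, fail to reject H₀.
There is insufficient evidence to reject the null hypothesis; the result is not statistically significant at the 0.1 level.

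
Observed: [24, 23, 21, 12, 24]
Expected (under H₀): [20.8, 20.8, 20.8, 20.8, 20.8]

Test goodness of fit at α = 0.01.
Chi-square goodness of fit test:
H₀: observed counts match expected distribution
H₁: observed counts differ from expected distribution
df = k - 1 = 4
χ² = Σ(O - E)²/E
   = (24 - 20.8)²/20.8 + (23 - 20.8)²/20.8 + (21 - 20.8)²/20.8 + (12 - 20.8)²/20.8 + (24 - 20.8)²/20.8
   = 0.492 + 0.233 + 0.002 + 3.723 + 0.492
   = 4.94
p-value = 0.2933

Since p-value > α = 0.01, we fail to reject H₀.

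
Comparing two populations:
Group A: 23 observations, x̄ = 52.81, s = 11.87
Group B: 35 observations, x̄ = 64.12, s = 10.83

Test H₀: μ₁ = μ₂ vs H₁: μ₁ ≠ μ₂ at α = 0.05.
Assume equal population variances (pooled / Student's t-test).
Student's two-sample t-test (equal variances):
H₀: μ₁ = μ₂
H₁: μ₁ ≠ μ₂
df = n₁ + n₂ - 2 = 56
Pooled variance s_p² = [(n₁-1)s₁² + (n₂-1)s₂²] / (n₁ + n₂ - 2) = [(22)(11.87²) + (34)(10.83²)] / 56 = 126.5635
SE = √(s_p²(1/n₁ + 1/n₂)) = √(126.5635 × (1/23 + 1/35)) = 3.0197
t = (x̄₁ - x̄₂) / SE = (52.81 - 64.12) / 3.0197 = -11.31 / 3.0197 = -3.745
p-value = 0.0004

Since p-value < α = 0.05, we reject H₀.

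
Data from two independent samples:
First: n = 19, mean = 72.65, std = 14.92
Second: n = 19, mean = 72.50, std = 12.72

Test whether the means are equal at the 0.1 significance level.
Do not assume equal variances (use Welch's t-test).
Welch's two-sample t-test:
H₀: μ₁ = μ₂
H₁: μ₁ ≠ μ₂
s₁²/n₁ = 14.92²/19 = 11.7161,  s₂²/n₂ = 12.72²/19 = 8.5157
SE = √(s₁²/n₁ + s₂²/n₂) = √(11.7161 + 8.5157) = 4.4980
df (Welch-Satterthwaite) = (s₁²/n₁ + s₂²/n₂)² / [(s₁²/n₁)²/(n₁-1) + (s₂²/n₂)²/(n₂-1)] ≈ 35.12
t = (x̄₁ - x̄₂) / SE = (72.65 - 72.50) / 4.4980 = 0.15 / 4.4980 = 0.033
p-value = 0.9736

Since p-value > α = 0.1, we fail to reject H₀.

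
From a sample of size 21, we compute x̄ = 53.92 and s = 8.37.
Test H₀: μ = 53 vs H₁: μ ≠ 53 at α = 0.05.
One-sample t-test:
H₀: μ = 53
H₁: μ ≠ 53
df = n - 1 = 20
t = (x̄ - μ₀) / (s/√n) = (53.92 - 53) / (8.37/√21) = 0.504
p-value = 0.6200

Since p-value > α = 0.05, we fail to reject H₀.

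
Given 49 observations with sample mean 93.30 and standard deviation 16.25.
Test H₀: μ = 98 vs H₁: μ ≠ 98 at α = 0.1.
One-sample t-test:
H₀: μ = 98
H₁: μ ≠ 98
df = n - 1 = 48
t = (x̄ - μ₀) / (s/√n) = (93.30 - 98) / (16.25/√49) = -2.025
p-value = 0.0485

Since p-value < α = 0.1, we reject H₀.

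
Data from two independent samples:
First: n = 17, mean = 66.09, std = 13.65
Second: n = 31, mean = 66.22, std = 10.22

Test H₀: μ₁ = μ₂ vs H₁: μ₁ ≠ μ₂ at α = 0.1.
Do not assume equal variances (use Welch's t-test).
Welch's two-sample t-test:
H₀: μ₁ = μ₂
H₁: μ₁ ≠ μ₂
s₁²/n₁ = 13.65²/17 = 10.9601,  s₂²/n₂ = 10.22²/31 = 3.3693
SE = √(s₁²/n₁ + s₂²/n₂) = √(10.9601 + 3.3693) = 3.7854
df (Welch-Satterthwaite) = (s₁²/n₁ + s₂²/n₂)² / [(s₁²/n₁)²/(n₁-1) + (s₂²/n₂)²/(n₂-1)] ≈ 26.04
t = (x̄₁ - x̄₂) / SE = (66.09 - 66.22) / 3.7854 = -0.13 / 3.7854 = -0.034
p-value = 0.9729

Since p-value > α = 0.1, we fail to reject H₀.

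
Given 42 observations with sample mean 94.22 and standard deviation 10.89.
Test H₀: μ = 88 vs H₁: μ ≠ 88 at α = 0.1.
One-sample t-test:
H₀: μ = 88
H₁: μ ≠ 88
df = n - 1 = 41
t = (x̄ - μ₀) / (s/√n) = (94.22 - 88) / (10.89/√42) = 3.702
p-value = 0.0006

Since p-value < α = 0.1, we reject H₀.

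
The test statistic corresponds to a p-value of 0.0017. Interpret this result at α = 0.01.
Since p = 0.0017 < α = 0.01, reject H₀.
There is sufficient evidence to reject the null hypothesis; the result is statistically significant at the 0.01 level.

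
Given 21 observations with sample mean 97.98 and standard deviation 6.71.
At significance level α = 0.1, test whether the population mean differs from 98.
One-sample t-test:
H₀: μ = 98
H₁: μ ≠ 98
df = n - 1 = 20
t = (x̄ - μ₀) / (s/√n) = (97.98 - 98) / (6.71/√21) = -0.014
p-value = 0.9892

Since p-value > α = 0.1, we fail to reject H₀.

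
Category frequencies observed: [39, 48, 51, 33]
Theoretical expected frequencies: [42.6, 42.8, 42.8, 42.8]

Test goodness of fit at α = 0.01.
Chi-square goodness of fit test:
H₀: observed counts match expected distribution
H₁: observed counts differ from expected distribution
df = k - 1 = 3
χ² = Σ(O - E)²/E
   = (39 - 42.6)²/42.6 + (48 - 42.8)²/42.8 + (51 - 42.8)²/42.8 + (33 - 42.8)²/42.8
   = 0.304 + 0.632 + 1.571 + 2.244
   = 4.75
p-value = 0.1910

Since p-value > α = 0.01, we fail to reject H₀.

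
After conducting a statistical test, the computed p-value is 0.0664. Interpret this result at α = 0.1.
Since p = 0.0664 < α = 0.1, reject H₀.
There is sufficient evidence to reject the null hypothesis; the result is statistically significant at the 0.1 level.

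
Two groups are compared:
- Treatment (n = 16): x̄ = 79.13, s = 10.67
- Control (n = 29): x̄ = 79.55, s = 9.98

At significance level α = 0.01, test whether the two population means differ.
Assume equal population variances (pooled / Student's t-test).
Student's two-sample t-test (equal variances):
H₀: μ₁ = μ₂
H₁: μ₁ ≠ μ₂
df = n₁ + n₂ - 2 = 43
Pooled variance s_p² = [(n₁-1)s₁² + (n₂-1)s₂²] / (n₁ + n₂ - 2) = [(15)(10.67²) + (28)(9.98²)] / 43 = 104.5708
SE = √(s_p²(1/n₁ + 1/n₂)) = √(104.5708 × (1/16 + 1/29)) = 3.1846
t = (x̄₁ - x̄₂) / SE = (79.13 - 79.55) / 3.1846 = -0.42 / 3.1846 = -0.132
p-value = 0.8957

Since p-value > α = 0.01, we fail to reject H₀.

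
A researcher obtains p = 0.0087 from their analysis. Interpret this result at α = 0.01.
Since p = 0.0087 < α = 0.01, reject H₀.
There is sufficient evidence to reject the null hypothesis; the result is statistically significant at the 0.01 level.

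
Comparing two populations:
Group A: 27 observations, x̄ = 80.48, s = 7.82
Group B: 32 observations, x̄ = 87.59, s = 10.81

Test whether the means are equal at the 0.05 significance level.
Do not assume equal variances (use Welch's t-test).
Welch's two-sample t-test:
H₀: μ₁ = μ₂
H₁: μ₁ ≠ μ₂
s₁²/n₁ = 7.82²/27 = 2.2649,  s₂²/n₂ = 10.81²/32 = 3.6518
SE = √(s₁²/n₁ + s₂²/n₂) = √(2.2649 + 3.6518) = 2.4324
df (Welch-Satterthwaite) = (s₁²/n₁ + s₂²/n₂)² / [(s₁²/n₁)²/(n₁-1) + (s₂²/n₂)²/(n₂-1)] ≈ 55.79
t = (x̄₁ - x̄₂) / SE = (80.48 - 87.59) / 2.4324 = -7.11 / 2.4324 = -2.923
p-value = 0.0050

Since p-value < α = 0.05, we reject H₀.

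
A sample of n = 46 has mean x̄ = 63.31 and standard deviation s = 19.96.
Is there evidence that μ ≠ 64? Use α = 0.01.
One-sample t-test:
H₀: μ = 64
H₁: μ ≠ 64
df = n - 1 = 45
t = (x̄ - μ₀) / (s/√n) = (63.31 - 64) / (19.96/√46) = -0.234
p-value = 0.8157

Since p-value > α = 0.01, we fail to reject H₀.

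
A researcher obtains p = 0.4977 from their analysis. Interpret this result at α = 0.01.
Since p = 0.4977 > α = 0.01, fail to reject H₀.
There is insufficient evidence to reject the null hypothesis; the result is not statistically significant at the 0.01 level.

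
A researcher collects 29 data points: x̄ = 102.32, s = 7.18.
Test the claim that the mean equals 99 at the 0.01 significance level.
One-sample t-test:
H₀: μ = 99
H₁: μ ≠ 99
df = n - 1 = 28
t = (x̄ - μ₀) / (s/√n) = (102.32 - 99) / (7.18/√29) = 2.490
p-value = 0.0190

Since p-value > α = 0.01, we fail to reject H₀.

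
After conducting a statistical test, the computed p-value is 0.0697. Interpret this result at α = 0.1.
Since p = 0.0697 < α = 0.1, reject H₀.
There is sufficient evidence to reject the null hypothesis; the result is statistically significant at the 0.1 level.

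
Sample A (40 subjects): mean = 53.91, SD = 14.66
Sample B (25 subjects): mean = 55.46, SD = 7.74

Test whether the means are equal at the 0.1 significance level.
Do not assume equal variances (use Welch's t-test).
Welch's two-sample t-test:
H₀: μ₁ = μ₂
H₁: μ₁ ≠ μ₂
s₁²/n₁ = 14.66²/40 = 5.3729,  s₂²/n₂ = 7.74²/25 = 2.3963
SE = √(s₁²/n₁ + s₂²/n₂) = √(5.3729 + 2.3963) = 2.7873
df (Welch-Satterthwaite) = (s₁²/n₁ + s₂²/n₂)² / [(s₁²/n₁)²/(n₁-1) + (s₂²/n₂)²/(n₂-1)] ≈ 61.63
t = (x̄₁ - x̄₂) / SE = (53.91 - 55.46) / 2.7873 = -1.55 / 2.7873 = -0.556
p-value = 0.5802

Since p-value > α = 0.1, we fail to reject H₀.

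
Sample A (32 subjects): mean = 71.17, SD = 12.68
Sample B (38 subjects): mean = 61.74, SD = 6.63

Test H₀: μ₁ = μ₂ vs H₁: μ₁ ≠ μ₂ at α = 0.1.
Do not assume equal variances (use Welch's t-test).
Welch's two-sample t-test:
H₀: μ₁ = μ₂
H₁: μ₁ ≠ μ₂
s₁²/n₁ = 12.68²/32 = 5.0244,  s₂²/n₂ = 6.63²/38 = 1.1568
SE = √(s₁²/n₁ + s₂²/n₂) = √(5.0244 + 1.1568) = 2.4862
df (Welch-Satterthwaite) = (s₁²/n₁ + s₂²/n₂)² / [(s₁²/n₁)²/(n₁-1) + (s₂²/n₂)²/(n₂-1)] ≈ 44.92
t = (x̄₁ - x̄₂) / SE = (71.17 - 61.74) / 2.4862 = 9.43 / 2.4862 = 3.793
p-value = 0.0004

Since p-value < α = 0.1, we reject H₀.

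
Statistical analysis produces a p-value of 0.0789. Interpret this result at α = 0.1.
Since p = 0.0789 < α = 0.1, reject H₀.
There is sufficient evidence to reject the null hypothesis; the result is statistically significant at the 0.1 level.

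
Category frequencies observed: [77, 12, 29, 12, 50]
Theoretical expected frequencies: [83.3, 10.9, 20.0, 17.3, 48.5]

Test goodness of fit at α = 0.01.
Chi-square goodness of fit test:
H₀: observed counts match expected distribution
H₁: observed counts differ from expected distribution
df = k - 1 = 4
χ² = Σ(O - E)²/E
   = (77 - 83.3)²/83.3 + (12 - 10.9)²/10.9 + (29 - 20.0)²/20.0 + (12 - 17.3)²/17.3 + (50 - 48.5)²/48.5
   = 0.476 + 0.111 + 4.050 + 1.624 + 0.046
   = 6.31
p-value = 0.1773

Since p-value > α = 0.01, we fail to reject H₀.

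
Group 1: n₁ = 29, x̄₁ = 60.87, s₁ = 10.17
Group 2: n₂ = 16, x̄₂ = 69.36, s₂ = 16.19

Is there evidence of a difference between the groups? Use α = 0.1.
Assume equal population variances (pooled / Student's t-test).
Student's two-sample t-test (equal variances):
H₀: μ₁ = μ₂
H₁: μ₁ ≠ μ₂
df = n₁ + n₂ - 2 = 43
Pooled variance s_p² = [(n₁-1)s₁² + (n₂-1)s₂²] / (n₁ + n₂ - 2) = [(28)(10.17²) + (15)(16.19²)] / 43 = 158.7849
SE = √(s_p²(1/n₁ + 1/n₂)) = √(158.7849 × (1/29 + 1/16)) = 3.9242
t = (x̄₁ - x̄₂) / SE = (60.87 - 69.36) / 3.9242 = -8.49 / 3.9242 = -2.163
p-value = 0.0361

Since p-value < α = 0.1, we reject H₀.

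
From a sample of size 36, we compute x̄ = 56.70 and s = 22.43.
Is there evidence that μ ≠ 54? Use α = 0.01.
One-sample t-test:
H₀: μ = 54
H₁: μ ≠ 54
df = n - 1 = 35
t = (x̄ - μ₀) / (s/√n) = (56.70 - 54) / (22.43/√36) = 0.722
p-value = 0.4749

Since p-value > α = 0.01, we fail to reject H₀.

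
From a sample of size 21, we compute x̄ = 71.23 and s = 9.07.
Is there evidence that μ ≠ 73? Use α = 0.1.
One-sample t-test:
H₀: μ = 73
H₁: μ ≠ 73
df = n - 1 = 20
t = (x̄ - μ₀) / (s/√n) = (71.23 - 73) / (9.07/√21) = -0.894
p-value = 0.3818

Since p-value > α = 0.1, we fail to reject H₀.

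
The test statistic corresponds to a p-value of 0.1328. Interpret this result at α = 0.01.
Since p = 0.1328 > α = 0.01, fail to reject H₀.
There is insufficient evidence to reject the null hypothesis; the result is not statistically significant at the 0.01 level.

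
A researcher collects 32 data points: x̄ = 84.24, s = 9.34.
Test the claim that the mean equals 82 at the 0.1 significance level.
One-sample t-test:
H₀: μ = 82
H₁: μ ≠ 82
df = n - 1 = 31
t = (x̄ - μ₀) / (s/√n) = (84.24 - 82) / (9.34/√32) = 1.357
p-value = 0.1847

Since p-value > α = 0.1, we fail to reject H₀.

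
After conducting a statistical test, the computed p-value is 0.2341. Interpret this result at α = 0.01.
Since p = 0.2341 > α = 0.01, fail to reject H₀.
There is insufficient evidence to reject the null hypothesis; the result is not statistically significant at the 0.01 level.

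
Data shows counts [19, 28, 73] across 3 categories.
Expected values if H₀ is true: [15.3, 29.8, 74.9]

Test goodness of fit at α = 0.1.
Chi-square goodness of fit test:
H₀: observed counts match expected distribution
H₁: observed counts differ from expected distribution
df = k - 1 = 2
χ² = Σ(O - E)²/E
   = (19 - 15.3)²/15.3 + (28 - 29.8)²/29.8 + (73 - 74.9)²/74.9
   = 0.895 + 0.109 + 0.048
   = 1.05
p-value = 0.5911

Since p-value > α = 0.1, we fail to reject H₀.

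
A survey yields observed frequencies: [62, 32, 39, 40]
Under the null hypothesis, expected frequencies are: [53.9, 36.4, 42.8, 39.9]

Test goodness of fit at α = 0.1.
Chi-square goodness of fit test:
H₀: observed counts match expected distribution
H₁: observed counts differ from expected distribution
df = k - 1 = 3
χ² = Σ(O - E)²/E
   = (62 - 53.9)²/53.9 + (32 - 36.4)²/36.4 + (39 - 42.8)²/42.8 + (40 - 39.9)²/39.9
   = 1.217 + 0.532 + 0.337 + 0.000
   = 2.09
p-value = 0.5546

Since p-value > α = 0.1, we fail to reject H₀.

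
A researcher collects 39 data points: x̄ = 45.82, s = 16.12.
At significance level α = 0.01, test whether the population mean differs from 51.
One-sample t-test:
H₀: μ = 51
H₁: μ ≠ 51
df = n - 1 = 38
t = (x̄ - μ₀) / (s/√n) = (45.82 - 51) / (16.12/√39) = -2.007
p-value = 0.0519

Since p-value > α = 0.01, we fail to reject H₀.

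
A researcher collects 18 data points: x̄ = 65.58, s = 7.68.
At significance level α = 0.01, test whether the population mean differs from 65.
One-sample t-test:
H₀: μ = 65
H₁: μ ≠ 65
df = n - 1 = 17
t = (x̄ - μ₀) / (s/√n) = (65.58 - 65) / (7.68/√18) = 0.320
p-value = 0.7526

Since p-value > α = 0.01, we fail to reject H₀.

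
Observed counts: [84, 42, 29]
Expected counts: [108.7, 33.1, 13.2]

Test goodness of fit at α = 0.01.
Chi-square goodness of fit test:
H₀: observed counts match expected distribution
H₁: observed counts differ from expected distribution
df = k - 1 = 2
χ² = Σ(O - E)²/E
   = (84 - 108.7)²/108.7 + (42 - 33.1)²/33.1 + (29 - 13.2)²/13.2
   = 5.613 + 2.393 + 18.912
   = 26.92
p-value < 0.0001

Since p-value < α = 0.01, we reject H₀.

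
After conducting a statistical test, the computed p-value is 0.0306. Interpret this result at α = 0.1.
Since p = 0.0306 < α = 0.1, reject H₀.
There is sufficient evidence to reject the null hypothesis; the result is statistically significant at the 0.1 level.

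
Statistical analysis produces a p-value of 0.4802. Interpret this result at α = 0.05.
Since p = 0.4802 > α = 0.05, fail to reject H₀.
There is insufficient evidence to reject the null hypothesis; the result is not statistically significant at the 0.05 level.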